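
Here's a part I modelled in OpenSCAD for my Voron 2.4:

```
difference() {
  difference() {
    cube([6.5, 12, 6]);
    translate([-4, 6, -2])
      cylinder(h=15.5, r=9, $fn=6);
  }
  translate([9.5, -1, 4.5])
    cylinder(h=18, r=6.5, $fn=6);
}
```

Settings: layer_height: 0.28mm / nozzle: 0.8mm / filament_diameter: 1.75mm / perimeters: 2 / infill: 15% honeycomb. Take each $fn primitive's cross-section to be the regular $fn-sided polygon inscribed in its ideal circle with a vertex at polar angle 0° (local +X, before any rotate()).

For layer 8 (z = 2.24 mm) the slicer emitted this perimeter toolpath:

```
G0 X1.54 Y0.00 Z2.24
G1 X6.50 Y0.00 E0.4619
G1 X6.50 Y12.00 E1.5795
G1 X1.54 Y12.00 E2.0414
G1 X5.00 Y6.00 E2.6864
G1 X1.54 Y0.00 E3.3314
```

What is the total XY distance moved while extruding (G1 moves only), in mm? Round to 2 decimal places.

35.77 mm

Sum the Euclidean lengths of each G1 segment: total = 35.77 mm.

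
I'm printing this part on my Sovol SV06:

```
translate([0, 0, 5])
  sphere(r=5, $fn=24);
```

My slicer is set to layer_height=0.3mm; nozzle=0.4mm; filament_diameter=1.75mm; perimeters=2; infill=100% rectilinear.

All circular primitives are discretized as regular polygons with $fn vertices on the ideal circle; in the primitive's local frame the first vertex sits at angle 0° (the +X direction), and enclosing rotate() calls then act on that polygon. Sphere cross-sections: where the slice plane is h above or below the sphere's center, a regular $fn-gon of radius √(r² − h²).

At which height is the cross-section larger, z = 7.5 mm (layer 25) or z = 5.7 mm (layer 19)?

layer 19 (z = 5.7 mm)

Layer 25 (z = 7.5): the r=5 sphere contributes a regular 24-gon of circumradius √(5²−2.5²) = 4.330 (area = (24/2)·4.330²·sin(360°/24) = 58.23 mm²). So its area = 58.23 mm². Layer 19 (z = 5.7): the r=5 sphere slices to a regular 24-gon of circumradius 4.951 (√(r²−h²) with h=0.7 from center) (area = (24/2)·4.951²·sin(360°/24) = 76.12 mm²). So its area = 76.12 mm². Layer 19 is larger (76.12 vs 58.23 mm²).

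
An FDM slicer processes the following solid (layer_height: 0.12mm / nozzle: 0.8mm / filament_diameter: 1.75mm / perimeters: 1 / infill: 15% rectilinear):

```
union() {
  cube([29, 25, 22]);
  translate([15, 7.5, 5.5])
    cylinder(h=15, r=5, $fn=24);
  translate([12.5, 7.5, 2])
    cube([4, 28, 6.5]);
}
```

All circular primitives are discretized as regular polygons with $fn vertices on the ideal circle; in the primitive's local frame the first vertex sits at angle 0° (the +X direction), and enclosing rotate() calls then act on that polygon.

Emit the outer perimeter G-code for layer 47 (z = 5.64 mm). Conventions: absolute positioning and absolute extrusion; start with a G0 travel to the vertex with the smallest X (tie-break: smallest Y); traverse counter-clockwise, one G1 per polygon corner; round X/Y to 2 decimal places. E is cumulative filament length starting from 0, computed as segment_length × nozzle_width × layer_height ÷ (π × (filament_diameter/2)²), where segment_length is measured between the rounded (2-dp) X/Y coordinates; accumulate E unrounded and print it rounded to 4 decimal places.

G0 X0.00 Y0.00 Z5.64
G1 X29.00 Y0.00 E1.1575
G1 X29.00 Y25.00 E2.1553
G1 X16.50 Y25.00 E2.6542
G1 X16.50 Y35.50 E3.0732
G1 X12.50 Y35.50 E3.2329
G1 X12.50 Y25.00 E3.6520
G1 X0.00 Y25.00 E4.1509
G1 X0.00 Y0.00 E5.1487

At z = 5.64 mm: the cube (footprint 29×25) is included at this height; the r=5 cylinder at (15, 7.5) gives a regular 24-gon of circumradius 5 (constant along its height); the 4×28 cube at (12.5, 7.5) contributes its full rectangle; Combining (union): the regions partially overlap (shared area 147.65 mm²), so overlapping operands fuse into one piece — 1 connected region. The outline is a single polygon with 8 vertices. Extrusion per mm of travel: 0.8 × 0.12 / (π × 0.875²) = 0.039912. Accumulating E over each segment gives final E = 5.1487.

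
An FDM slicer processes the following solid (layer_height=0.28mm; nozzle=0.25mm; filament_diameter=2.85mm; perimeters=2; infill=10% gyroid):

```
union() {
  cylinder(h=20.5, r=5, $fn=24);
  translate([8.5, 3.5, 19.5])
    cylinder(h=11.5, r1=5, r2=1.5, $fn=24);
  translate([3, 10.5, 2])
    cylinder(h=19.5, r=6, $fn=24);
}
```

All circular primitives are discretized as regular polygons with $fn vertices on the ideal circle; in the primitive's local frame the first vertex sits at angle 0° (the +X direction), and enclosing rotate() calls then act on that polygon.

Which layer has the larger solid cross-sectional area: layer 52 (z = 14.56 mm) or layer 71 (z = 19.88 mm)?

layer 71 (z = 19.88 mm)

Layer 52 (z = 14.56): the r=5 cylinder contributes a regular 24-gon of circumradius 5 (area = (24/2)·5.000²·sin(360°/24) = 77.65 mm²); the cone at (8.5, 3.5) is absent (z outside [19.5, 31]); the cylinder at (3, 10.5): section is a regular 24-gon, circumradius r=6 (area = (24/2)·6.000²·sin(360°/24) = 111.81 mm²); Taking the union: the regions partially overlap — summed areas 189.46 mm² minus the doubly-counted overlap 0.02 mm² gives 189.43 mm² — area = 189.43 mm². So its area = 189.43 mm². Layer 71 (z = 19.88): the r=5 cylinder contributes a regular 24-gon of circumradius 5 (area = (24/2)·5.000²·sin(360°/24) = 77.65 mm²); the cone at (8.5, 3.5): at t=0.033 of its height the radius interpolates to r₁+(r₂−r₁)t = 4.884, giving a regular 24-gon of that circumradius (area = (24/2)·4.884²·sin(360°/24) = 74.10 mm²); the r=6 cylinder at (3, 10.5) contributes a regular 24-gon of circumradius 6 (area = (24/2)·6.000²·sin(360°/24) = 111.81 mm²); Combining (union): the regions partially overlap — summed areas 263.55 mm² minus the doubly-counted overlap 9.47 mm² gives 254.08 mm² — area = 254.08 mm². So its area = 254.08 mm². Layer 71 is larger (254.08 vs 189.43 mm²).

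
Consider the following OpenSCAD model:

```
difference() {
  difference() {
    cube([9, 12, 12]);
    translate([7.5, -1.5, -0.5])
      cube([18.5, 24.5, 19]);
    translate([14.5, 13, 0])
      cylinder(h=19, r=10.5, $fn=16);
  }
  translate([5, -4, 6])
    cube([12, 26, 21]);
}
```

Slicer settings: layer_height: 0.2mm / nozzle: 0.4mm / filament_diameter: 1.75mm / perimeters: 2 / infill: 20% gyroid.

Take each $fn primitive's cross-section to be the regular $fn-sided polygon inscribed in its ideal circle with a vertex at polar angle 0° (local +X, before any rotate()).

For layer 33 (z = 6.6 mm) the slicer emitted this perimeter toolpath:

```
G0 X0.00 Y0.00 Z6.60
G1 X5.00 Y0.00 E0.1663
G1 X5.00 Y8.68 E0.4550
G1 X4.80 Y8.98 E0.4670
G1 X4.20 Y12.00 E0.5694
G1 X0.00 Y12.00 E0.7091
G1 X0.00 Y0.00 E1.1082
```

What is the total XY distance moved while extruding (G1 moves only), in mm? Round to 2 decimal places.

Sum the Euclidean lengths of each G1 segment: total = 33.32 mm.

33.32 mm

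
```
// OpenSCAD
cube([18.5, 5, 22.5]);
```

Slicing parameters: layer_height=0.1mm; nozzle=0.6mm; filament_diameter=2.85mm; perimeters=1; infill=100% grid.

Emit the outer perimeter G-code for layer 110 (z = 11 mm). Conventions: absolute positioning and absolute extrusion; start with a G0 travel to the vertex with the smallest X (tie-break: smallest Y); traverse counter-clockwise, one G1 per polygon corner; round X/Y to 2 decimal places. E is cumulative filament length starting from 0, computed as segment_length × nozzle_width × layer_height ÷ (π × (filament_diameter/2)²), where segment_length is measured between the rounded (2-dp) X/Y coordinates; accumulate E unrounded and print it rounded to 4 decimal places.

G0 X0.00 Y0.00 Z11.00
G1 X18.50 Y0.00 E0.1740
G1 X18.50 Y5.00 E0.2210
G1 X0.00 Y5.00 E0.3950
G1 X0.00 Y0.00 E0.4420

At z = 11 mm: the cube is present — its section is the full 18.5×5 rectangle. The outline is a single polygon with 4 vertices. Extrusion per mm of travel: 0.6 × 0.1 / (π × 1.425²) = 0.009405. Accumulating E over each segment gives final E = 0.4420.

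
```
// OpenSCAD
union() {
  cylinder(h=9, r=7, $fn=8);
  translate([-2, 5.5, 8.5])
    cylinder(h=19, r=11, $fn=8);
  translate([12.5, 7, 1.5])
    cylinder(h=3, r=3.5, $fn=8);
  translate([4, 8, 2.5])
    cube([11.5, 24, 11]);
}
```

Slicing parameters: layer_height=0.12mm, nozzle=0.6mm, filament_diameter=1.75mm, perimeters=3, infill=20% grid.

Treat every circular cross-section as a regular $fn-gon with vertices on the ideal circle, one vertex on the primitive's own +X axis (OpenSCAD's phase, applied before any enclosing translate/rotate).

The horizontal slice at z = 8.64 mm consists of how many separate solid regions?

1

At z = 8.64 mm: the cylinder: section is a regular 8-gon, circumradius r=7; the r=11 cylinder at (-2, 5.5) gives a regular 8-gon of circumradius 11 (constant along its height); the cylinder at (12.5, 7) is absent (z outside [1.5, 4.5]); the 11.5×24 cube at (4, 8) contributes its full rectangle; Merging all regions: the regions partially overlap (shared area 135.77 mm²), so overlapping operands fuse into one piece — 1 connected region. The result has 1 disconnected region.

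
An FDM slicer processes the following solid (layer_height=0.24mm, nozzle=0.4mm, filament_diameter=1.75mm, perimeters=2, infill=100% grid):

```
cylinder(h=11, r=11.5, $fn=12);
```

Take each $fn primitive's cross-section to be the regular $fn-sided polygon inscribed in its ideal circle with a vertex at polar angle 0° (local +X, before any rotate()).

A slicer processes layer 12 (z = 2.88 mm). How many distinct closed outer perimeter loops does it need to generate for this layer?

At z = 2.88 mm: the r=11.5 cylinder contributes a regular 12-gon of circumradius 11.5. The result has 1 disconnected region.

1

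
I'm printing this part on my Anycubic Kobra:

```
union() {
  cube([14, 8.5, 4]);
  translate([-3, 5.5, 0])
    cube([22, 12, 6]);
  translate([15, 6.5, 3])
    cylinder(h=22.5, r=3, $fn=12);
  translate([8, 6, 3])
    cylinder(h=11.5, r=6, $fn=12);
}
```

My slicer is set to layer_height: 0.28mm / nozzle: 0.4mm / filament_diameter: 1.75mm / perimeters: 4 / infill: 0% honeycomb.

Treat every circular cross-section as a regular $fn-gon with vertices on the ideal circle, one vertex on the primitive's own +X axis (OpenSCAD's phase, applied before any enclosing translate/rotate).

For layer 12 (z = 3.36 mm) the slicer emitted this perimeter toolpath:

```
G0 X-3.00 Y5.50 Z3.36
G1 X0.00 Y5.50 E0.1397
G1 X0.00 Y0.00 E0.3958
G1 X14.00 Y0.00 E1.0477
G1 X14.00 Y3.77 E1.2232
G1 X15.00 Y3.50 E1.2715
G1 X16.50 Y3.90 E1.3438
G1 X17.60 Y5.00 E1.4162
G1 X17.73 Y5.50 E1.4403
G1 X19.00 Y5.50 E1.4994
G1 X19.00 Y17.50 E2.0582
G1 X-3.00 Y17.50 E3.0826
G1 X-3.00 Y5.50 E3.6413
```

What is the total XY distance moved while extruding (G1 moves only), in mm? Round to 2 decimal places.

Sum the Euclidean lengths of each G1 segment: total = 78.20 mm.

78.20 mm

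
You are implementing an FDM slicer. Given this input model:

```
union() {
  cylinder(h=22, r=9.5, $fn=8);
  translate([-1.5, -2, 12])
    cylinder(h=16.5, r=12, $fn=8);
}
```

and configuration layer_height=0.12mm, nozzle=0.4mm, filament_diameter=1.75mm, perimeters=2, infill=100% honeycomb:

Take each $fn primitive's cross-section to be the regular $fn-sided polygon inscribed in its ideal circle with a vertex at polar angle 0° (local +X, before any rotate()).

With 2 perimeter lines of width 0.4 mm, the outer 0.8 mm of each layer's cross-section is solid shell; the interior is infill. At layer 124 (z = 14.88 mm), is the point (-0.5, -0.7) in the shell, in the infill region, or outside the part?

At z = 14.88 mm: the r=9.5 cylinder gives a regular 8-gon of circumradius 9.5 (constant along its height); the r=12 cylinder at (-1.5, -2) gives a regular 8-gon of circumradius 12 (constant along its height); Combining (union): the regions partially overlap (shared area 254.44 mm²), so overlapping operands fuse into one piece — 1 connected region. Overall, the cross-section is a single solid region. The nearest boundary edge runs (0.00, 9.50)→(6.72, 6.72); distance from the point to it = 9.61 mm. The point is inside the cross-section and 9.61 mm from the nearest boundary — more than the 0.8 mm shell width (2 × 0.4), so it's in the infill interior.

infill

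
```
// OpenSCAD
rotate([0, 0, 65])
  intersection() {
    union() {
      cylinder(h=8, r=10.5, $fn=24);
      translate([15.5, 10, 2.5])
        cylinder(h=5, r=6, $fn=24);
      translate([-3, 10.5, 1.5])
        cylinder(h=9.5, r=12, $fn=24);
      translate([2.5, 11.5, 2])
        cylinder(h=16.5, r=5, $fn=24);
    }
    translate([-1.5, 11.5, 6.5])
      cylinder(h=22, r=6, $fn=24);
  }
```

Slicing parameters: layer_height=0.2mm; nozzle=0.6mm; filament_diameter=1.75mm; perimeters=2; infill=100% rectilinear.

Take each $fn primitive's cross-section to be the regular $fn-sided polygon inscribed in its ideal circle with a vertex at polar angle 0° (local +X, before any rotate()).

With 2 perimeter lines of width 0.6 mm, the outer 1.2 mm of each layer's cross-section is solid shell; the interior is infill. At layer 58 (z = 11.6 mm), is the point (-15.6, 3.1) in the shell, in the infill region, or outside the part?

outside

At z = 11.6 mm: the cylinder does not reach this height (z outside [0, 8]); the cylinder at (15.5, 10) is absent (z outside [2.5, 7.5]); the cylinder at (-3, 10.5) is not intersected at this z (z outside [1.5, 11]); the r=5 cylinder at (2.5, 11.5) gives a regular 24-gon of circumradius 5 (constant along its height); Merging all regions: only the r=5 cylinder at (2.5, 11.5) is present, so the union is just that shape — 1 connected region; the cylinder at (-1.5, 11.5): section is a regular 24-gon, circumradius r=6; Taking the intersection: the r=6 cylinder at (-1.5, 11.5) partially overlaps the result so far; clipping to the common part keeps 50.52 mm² — 1 connected region; (whole slice rotated 65° about Z — lengths, areas and connectivity unchanged). Overall, the cross-section is a single solid region. Undo the 65° rotation: the query point maps to (-3.783, 15.449) in the un-rotated model frame. The nearest boundary edge runs (-2.33, 12.79)→(-1.83, 14.00); distance from the point to it = 2.43 mm. The point is not inside any of the regions above, so it lies outside the cross-section (2.43 mm from the nearest boundary).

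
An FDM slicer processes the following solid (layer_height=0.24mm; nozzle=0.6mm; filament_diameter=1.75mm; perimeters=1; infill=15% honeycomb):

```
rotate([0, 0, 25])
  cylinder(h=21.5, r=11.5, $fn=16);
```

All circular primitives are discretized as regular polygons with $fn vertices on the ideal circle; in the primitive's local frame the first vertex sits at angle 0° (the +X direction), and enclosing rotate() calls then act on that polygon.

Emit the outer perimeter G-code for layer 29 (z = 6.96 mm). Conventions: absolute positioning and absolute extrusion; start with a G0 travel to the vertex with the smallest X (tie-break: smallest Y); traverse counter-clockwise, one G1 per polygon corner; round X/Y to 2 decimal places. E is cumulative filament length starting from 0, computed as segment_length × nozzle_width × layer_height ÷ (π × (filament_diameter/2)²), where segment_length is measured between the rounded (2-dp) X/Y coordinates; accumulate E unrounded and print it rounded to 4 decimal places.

At z = 6.96 mm: the cylinder: section is a regular 16-gon, circumradius r=11.5; (whole slice rotated 25° about Z — lengths, areas and connectivity unchanged). The outline is a single polygon with 16 vertices. Extrusion per mm of travel: 0.6 × 0.24 / (π × 0.875²) = 0.059868. Accumulating E over each segment gives final E = 4.2983.

G0 X-11.49 Y-0.50 Z6.96
G1 X-10.42 Y-4.86 E0.2688
G1 X-7.77 Y-8.48 E0.5374
G1 X-3.93 Y-10.81 E0.8063
G1 X0.50 Y-11.49 E1.0746
G1 X4.86 Y-10.42 E1.3434
G1 X8.48 Y-7.77 E1.6119
G1 X10.81 Y-3.93 E1.8808
G1 X11.49 Y0.50 E2.1492
G1 X10.42 Y4.86 E2.4179
G1 X7.77 Y8.48 E2.6865
G1 X3.93 Y10.81 E2.9554
G1 X-0.50 Y11.49 E3.2238
G1 X-4.86 Y10.42 E3.4925
G1 X-8.48 Y7.77 E3.7611
G1 X-10.81 Y3.93 E4.0300
G1 X-11.49 Y-0.50 E4.2983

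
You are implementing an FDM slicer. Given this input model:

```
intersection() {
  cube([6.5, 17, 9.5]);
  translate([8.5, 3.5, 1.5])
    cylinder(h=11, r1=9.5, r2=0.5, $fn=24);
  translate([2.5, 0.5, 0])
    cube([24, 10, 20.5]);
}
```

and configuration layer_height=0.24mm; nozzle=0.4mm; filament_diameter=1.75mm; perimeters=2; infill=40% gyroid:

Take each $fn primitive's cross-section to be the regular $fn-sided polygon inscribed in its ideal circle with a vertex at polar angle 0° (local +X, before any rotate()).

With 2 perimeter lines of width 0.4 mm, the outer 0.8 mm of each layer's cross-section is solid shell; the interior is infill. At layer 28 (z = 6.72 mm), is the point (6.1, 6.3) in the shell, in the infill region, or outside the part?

At z = 6.72 mm: the cube (footprint 6.5×17) is included at this height; the cone at (8.5, 3.5) contributes a regular 24-gon of circumradius 5.229 (interpolated between r1=9.5 and r2=0.5 at t=0.475); the 24×10 cube at (2.5, 0.5) contributes its full rectangle; Taking the intersection: the cone at (8.5, 3.5) partially overlaps the 6.5×17 cube; clipping to the common part keeps 20.80 mm²; the 24×10 cube at (2.5, 0.5) partially overlaps the running intersection; clipping to the common part keeps 19.78 mm² — 1 connected region. Overall, the cross-section is a single solid region. The nearest boundary edge runs (6.50, 8.28)→(6.50, 0.50); distance from the point to it = 0.40 mm. The point is inside the cross-section, 0.40 mm from the nearest boundary — within the 0.8 mm shell band (2 × 0.4).

shell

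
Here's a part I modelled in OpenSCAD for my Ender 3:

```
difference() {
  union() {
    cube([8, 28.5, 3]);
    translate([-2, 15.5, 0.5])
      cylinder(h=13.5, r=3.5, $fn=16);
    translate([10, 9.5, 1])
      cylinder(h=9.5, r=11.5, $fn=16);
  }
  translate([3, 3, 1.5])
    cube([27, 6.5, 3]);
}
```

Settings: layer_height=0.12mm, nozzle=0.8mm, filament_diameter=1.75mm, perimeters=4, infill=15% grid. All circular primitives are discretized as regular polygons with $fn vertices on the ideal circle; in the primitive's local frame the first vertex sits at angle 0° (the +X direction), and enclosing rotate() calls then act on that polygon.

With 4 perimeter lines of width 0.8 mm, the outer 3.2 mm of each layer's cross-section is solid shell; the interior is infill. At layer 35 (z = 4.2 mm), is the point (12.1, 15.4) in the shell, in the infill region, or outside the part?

At z = 4.2 mm: the cube does not reach this height (z outside [0, 3]); the r=3.5 cylinder at (-2, 15.5) gives a regular 16-gon of circumradius 3.5 (constant along its height); the r=11.5 cylinder at (10, 9.5) contributes a regular 16-gon of circumradius 11.5; Combining (union): the regions partially overlap (shared area 4.81 mm²), so overlapping operands fuse into one piece — 1 connected region; the cube at (3, 3) (footprint 27×6.5) is included at this height; After the difference (first − rest): starting from the result so far, the 27×6.5 cube at (3, 3) partially overlaps it — only the 115.01 mm² overlap (of its 175.50 mm²) is removed, clipping the outline — 1 connected region. Overall, the cross-section is a single solid region. The nearest boundary edge runs (10.00, 21.00)→(14.40, 20.12); distance from the point to it = 5.08 mm. The point is inside the cross-section and 5.08 mm from the nearest boundary — more than the 3.2 mm shell width (4 × 0.8), so it's in the infill interior.

infill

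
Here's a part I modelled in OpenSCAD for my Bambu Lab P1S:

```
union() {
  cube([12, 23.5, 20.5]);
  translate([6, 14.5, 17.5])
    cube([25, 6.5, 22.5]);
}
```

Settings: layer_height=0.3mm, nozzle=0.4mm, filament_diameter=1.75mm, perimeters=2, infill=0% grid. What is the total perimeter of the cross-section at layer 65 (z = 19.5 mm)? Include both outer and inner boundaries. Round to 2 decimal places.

At z = 19.5 mm: the cube (footprint 12×23.5) is included at this height (perimeter 71.00 mm); the cube at (6, 14.5) (footprint 25×6.5) is included at this height (perimeter 63.00 mm); Merging all regions: the regions partially overlap (shared area 39.00 mm²), so the edge portions inside another operand are dropped and the merged outline is re-measured after clipping — boundary = 109.00 mm. Overall, the cross-section is a single solid region. Total boundary length (outer) = 109.00 mm.

109.00 mm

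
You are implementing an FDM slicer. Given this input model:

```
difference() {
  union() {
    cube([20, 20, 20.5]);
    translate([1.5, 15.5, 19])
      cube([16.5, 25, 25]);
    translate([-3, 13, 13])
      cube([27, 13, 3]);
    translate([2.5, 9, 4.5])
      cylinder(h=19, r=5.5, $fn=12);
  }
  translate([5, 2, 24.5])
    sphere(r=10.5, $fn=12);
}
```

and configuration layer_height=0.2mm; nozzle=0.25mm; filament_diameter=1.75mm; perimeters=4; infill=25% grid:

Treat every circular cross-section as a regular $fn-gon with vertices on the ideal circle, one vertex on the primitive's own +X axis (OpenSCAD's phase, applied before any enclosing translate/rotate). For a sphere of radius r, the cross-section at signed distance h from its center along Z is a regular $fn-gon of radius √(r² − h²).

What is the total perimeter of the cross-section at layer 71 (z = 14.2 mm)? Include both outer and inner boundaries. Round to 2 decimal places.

At z = 14.2 mm: the cube is present — its section is the full 20×20 rectangle (perimeter 80.00 mm); the cube at (1.5, 15.5) is not intersected at this z (z outside [19, 44]); the cube at (-3, 13) is present — its section is the full 27×13 rectangle (perimeter 80.00 mm); the r=5.5 cylinder at (2.5, 9) gives a regular 12-gon of circumradius 5.5 (constant along its height) (perimeter = 2·12·5.500·sin(180°/12) = 34.16 mm); Combining (union): the regions partially overlap (shared area 211.69 mm²), so the edge portions inside another operand are dropped and the merged outline is re-measured after clipping — boundary = 106.72 mm; the sphere at (5, 2): section is a regular 12-gon, circumradius = √(r²−h²) = √(10.5²−10.3²) = 2.040 (perimeter = 2·12·2.040·sin(180°/12) = 12.67 mm); Subtracting the remaining from the first: starting from that combined region, the r=10.5 sphere at (5, 2) partially overlaps it — only the 12.47 mm² overlap (of its 12.48 mm²) is removed, clipping the outline — boundary = 118.79 mm. Overall, the cross-section is a single solid region. Total boundary length (outer) = 118.79 mm.

118.79 mm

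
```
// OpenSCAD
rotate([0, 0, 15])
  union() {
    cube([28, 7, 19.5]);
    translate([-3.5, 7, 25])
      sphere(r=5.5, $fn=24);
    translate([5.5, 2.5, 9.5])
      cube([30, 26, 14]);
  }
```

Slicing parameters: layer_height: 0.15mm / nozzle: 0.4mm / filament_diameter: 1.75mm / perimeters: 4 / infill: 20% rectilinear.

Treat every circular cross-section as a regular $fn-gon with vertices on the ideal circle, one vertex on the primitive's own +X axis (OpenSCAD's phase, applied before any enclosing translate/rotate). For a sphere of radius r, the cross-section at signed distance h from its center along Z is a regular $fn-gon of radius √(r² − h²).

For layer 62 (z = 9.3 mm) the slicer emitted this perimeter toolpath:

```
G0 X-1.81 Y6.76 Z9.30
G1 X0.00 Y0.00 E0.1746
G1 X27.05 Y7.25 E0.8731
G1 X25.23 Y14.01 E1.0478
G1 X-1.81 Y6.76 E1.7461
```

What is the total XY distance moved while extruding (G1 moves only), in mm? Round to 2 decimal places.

70.00 mm

Sum the Euclidean lengths of each G1 segment: total = 70.00 mm.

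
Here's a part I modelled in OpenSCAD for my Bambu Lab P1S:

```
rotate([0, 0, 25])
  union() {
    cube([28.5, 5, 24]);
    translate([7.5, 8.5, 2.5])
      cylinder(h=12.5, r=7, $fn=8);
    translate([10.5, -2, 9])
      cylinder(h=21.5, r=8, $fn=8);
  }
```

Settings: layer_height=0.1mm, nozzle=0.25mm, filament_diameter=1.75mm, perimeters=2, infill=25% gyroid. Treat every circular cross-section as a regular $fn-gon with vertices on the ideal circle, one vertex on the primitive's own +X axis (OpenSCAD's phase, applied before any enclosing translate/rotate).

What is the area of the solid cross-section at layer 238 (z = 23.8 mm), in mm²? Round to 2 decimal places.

At z = 23.8 mm: the cube (footprint 28.5×5) is included at this height (area 142.50 mm²); the cylinder at (7.5, 8.5) is absent (z outside [2.5, 15]); the r=8 cylinder at (10.5, -2) gives a regular 8-gon of circumradius 8 (constant along its height) (area = (8/2)·8.000²·sin(360°/8) = 181.02 mm²); Combining (union): the regions partially overlap — summed areas 323.52 mm² minus the doubly-counted overlap 57.75 mm² gives 265.77 mm² — area = 265.77 mm²; (whole slice rotated 25° about Z — lengths, areas and connectivity unchanged). Overall, the cross-section is a single solid region. Net area = 265.77 mm².

265.77 mm²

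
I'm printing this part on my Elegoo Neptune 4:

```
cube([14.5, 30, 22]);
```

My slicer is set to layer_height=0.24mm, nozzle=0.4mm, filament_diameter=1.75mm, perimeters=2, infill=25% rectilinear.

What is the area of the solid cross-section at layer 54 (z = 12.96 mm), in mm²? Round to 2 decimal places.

435.00 mm²

At z = 12.96 mm: the cube is present — its section is the full 14.5×30 rectangle (area 435.00 mm²). Overall, the cross-section is a single solid region. Net area = 435.00 mm².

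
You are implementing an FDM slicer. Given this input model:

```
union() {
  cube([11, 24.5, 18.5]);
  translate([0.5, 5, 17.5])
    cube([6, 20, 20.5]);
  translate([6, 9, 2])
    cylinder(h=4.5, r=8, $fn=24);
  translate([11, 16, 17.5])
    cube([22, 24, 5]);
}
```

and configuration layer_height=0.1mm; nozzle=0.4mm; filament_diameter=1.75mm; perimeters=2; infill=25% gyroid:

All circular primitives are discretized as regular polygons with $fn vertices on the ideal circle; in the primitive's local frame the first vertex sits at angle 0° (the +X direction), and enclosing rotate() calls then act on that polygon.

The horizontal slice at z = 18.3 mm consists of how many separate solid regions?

1

At z = 18.3 mm: the 11×24.5 cube contributes its full rectangle; the cube at (0.5, 5) is present — its section is the full 6×20 rectangle; the cylinder at (6, 9) is not intersected at this z (z outside [2, 6.5]); the 22×24 cube at (11, 16) contributes its full rectangle; Combining (union): the regions partially overlap (shared area 117.00 mm²), so overlapping operands fuse into one piece — 1 connected region. The result has 1 disconnected region.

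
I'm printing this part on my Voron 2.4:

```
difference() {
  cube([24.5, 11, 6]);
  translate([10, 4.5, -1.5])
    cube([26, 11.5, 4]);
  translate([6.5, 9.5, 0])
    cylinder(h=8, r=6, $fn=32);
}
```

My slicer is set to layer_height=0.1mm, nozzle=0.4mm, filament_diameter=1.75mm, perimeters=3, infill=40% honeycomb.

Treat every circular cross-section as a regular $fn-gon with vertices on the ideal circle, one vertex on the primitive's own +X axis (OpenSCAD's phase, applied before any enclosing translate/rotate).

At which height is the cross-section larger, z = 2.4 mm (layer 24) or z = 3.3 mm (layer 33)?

layer 33 (z = 3.3 mm)

Layer 24 (z = 2.4): the cube (footprint 24.5×11) is included at this height (area 269.50 mm²); the cube at (10, 4.5) is present — its section is the full 26×11.5 rectangle (area 299.00 mm²); the r=6 cylinder at (6.5, 9.5) contributes a regular 32-gon of circumradius 6 (area = (32/2)·6.000²·sin(360°/32) = 112.37 mm²); Subtracting the remaining from the first: starting from the 24.5×11 cube (269.50 mm²), the 26×11.5 cube at (10, 4.5) partially overlaps it — only the 94.25 mm² overlap (of its 299.00 mm²) is removed, clipping the outline; the r=6 cylinder at (6.5, 9.5) partially overlaps it — only the 61.89 mm² overlap (of its 112.37 mm²) is removed, clipping the outline — area = 113.36 mm². So its area = 113.36 mm². Layer 33 (z = 3.3): the 24.5×11 cube contributes its full rectangle (area 269.50 mm²); the cube at (10, 4.5) does not reach this height (z outside [-1.5, 2.5]); the r=6 cylinder at (6.5, 9.5) gives a regular 32-gon of circumradius 6 (constant along its height) (area = (32/2)·6.000²·sin(360°/32) = 112.37 mm²); Subtracting the remaining from the first: starting from the 24.5×11 cube (269.50 mm²), the r=6 cylinder at (6.5, 9.5) partially overlaps it — only the 73.94 mm² overlap (of its 112.37 mm²) is removed, clipping the outline — area = 195.56 mm². So its area = 195.56 mm². Layer 33 is larger (195.56 vs 113.36 mm²).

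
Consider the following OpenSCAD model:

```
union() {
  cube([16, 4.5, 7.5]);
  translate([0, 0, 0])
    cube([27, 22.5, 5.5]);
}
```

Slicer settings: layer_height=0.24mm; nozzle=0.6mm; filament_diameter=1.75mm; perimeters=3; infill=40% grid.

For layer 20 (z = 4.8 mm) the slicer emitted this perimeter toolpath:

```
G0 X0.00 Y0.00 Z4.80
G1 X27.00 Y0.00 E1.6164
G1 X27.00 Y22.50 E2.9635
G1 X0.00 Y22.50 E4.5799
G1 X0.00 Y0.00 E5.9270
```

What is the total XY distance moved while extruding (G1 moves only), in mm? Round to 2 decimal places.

99.00 mm

Sum the Euclidean lengths of each G1 segment: total = 99.00 mm.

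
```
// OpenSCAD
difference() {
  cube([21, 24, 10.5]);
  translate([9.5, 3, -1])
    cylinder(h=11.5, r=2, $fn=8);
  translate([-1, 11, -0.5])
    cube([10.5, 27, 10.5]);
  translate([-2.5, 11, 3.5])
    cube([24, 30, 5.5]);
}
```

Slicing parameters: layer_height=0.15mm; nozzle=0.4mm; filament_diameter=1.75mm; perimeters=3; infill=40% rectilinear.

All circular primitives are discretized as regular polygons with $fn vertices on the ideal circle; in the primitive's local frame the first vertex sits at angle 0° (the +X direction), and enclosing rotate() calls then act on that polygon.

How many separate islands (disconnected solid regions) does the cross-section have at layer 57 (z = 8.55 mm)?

1

At z = 8.55 mm: the 21×24 cube contributes its full rectangle; the cylinder at (9.5, 3): section is a regular 8-gon, circumradius r=2; the cube at (-1, 11) is present — its section is the full 10.5×27 rectangle; the 24×30 cube at (-2.5, 11) contributes its full rectangle; Taking the first minus the rest: starting from the 21×24 cube, the r=2 cylinder at (9.5, 3) lies wholly inside it (removes its full 11.31 mm² and its 12.25 mm outline becomes a hole wall); the 10.5×27 cube at (-1, 11) partially overlaps it — only the 123.50 mm² overlap (of its 283.50 mm²) is removed, clipping the outline; the 24×30 cube at (-2.5, 11) partially overlaps it — only the 149.50 mm² overlap (of its 720.00 mm²) is removed, clipping the outline — 1 connected region with 1 hole. Overall, the cross-section is one region with 1 hole. Island count = 1.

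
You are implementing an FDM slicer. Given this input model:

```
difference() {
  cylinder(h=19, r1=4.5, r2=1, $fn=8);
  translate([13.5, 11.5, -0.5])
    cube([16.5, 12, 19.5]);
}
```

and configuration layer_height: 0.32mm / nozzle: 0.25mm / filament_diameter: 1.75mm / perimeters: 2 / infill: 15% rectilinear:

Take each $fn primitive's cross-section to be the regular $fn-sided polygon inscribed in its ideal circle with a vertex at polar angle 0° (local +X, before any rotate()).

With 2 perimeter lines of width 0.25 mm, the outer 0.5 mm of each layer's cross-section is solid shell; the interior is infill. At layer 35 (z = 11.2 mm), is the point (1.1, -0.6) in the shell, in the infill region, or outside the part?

At z = 11.2 mm: the cone (r1=4.5→r2=1) has section circumradius 2.437 here — a regular 8-gon; the 16.5×12 cube at (13.5, 11.5) contributes its full rectangle; After the difference (first − rest): starting from the cone, the 16.5×12 cube at (13.5, 11.5) misses the remaining region (no effect) — 1 connected region. Overall, the cross-section is a single solid region. The nearest boundary edge runs (2.44, 0.00)→(1.72, -1.72); distance from the point to it = 1.01 mm. The point is inside the cross-section and 1.01 mm from the nearest boundary — more than the 0.5 mm shell width (2 × 0.25), so it's in the infill interior.

infill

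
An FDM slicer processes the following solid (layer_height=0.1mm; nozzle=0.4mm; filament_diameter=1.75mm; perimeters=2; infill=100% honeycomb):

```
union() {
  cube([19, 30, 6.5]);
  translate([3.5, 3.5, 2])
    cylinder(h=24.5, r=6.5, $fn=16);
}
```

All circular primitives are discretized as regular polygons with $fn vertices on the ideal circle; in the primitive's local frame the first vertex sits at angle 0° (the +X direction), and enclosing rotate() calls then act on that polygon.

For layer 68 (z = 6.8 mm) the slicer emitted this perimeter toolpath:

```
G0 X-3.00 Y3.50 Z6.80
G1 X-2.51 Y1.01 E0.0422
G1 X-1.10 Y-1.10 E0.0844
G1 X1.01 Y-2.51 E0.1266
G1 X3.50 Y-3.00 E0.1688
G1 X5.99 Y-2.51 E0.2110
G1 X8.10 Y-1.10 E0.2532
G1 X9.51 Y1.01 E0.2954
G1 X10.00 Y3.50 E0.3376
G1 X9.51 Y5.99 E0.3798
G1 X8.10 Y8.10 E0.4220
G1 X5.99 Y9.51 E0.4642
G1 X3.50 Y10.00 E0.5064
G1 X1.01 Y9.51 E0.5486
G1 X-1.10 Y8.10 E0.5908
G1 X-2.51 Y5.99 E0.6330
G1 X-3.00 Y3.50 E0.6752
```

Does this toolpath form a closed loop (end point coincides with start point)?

Start point (G0): (-3.00, 3.50). End point (last G1): the path returns to the start — closed.

yes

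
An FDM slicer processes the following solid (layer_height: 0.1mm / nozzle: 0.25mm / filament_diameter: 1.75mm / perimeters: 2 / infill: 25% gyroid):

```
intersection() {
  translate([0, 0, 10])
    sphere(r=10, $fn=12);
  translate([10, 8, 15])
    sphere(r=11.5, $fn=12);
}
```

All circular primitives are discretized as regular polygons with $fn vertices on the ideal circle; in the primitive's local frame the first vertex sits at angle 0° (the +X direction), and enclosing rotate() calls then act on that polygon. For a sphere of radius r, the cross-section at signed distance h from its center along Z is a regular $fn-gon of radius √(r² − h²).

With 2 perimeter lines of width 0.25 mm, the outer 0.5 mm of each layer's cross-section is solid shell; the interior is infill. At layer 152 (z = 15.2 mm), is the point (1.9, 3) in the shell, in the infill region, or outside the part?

At z = 15.2 mm: the r=10 sphere contributes a regular 12-gon of circumradius √(10²−5.2²) = 8.542; the r=11.5 sphere at (10, 8) contributes a regular 12-gon of circumradius √(11.5²−0.2²) = 11.498; After intersecting: the r=11.5 sphere at (10, 8) partially overlaps the r=10 sphere; clipping to the common part keeps 68.36 mm² — 1 connected region. Overall, the cross-section is a single solid region. The nearest boundary edge runs (4.25, -1.96)→(0.04, 2.25); distance from the point to it = 1.84 mm. The point is inside the cross-section and 1.84 mm from the nearest boundary — more than the 0.5 mm shell width (2 × 0.25), so it's in the infill interior.

infill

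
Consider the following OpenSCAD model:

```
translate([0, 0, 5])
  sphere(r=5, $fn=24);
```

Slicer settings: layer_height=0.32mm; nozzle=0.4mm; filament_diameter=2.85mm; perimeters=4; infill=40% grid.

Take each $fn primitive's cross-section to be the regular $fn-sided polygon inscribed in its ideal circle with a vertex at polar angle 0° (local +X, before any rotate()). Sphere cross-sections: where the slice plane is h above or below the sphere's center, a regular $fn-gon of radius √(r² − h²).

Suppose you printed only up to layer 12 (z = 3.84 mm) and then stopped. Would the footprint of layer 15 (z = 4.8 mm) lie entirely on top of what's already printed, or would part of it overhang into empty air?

Compare the two slices. At z = 3.84: the sphere: section is a regular 24-gon, circumradius = √(r²−h²) = √(5²−1.16²) = 4.864 (area = (24/2)·4.864²·sin(360°/24) = 73.47 mm²). At z = 4.8: the r=5 sphere contributes a regular 24-gon of circumradius √(5²−0.2²) = 4.996 (area = (24/2)·4.996²·sin(360°/24) = 77.52 mm²). Checking containment: at z = 4.8 the cross-section extends beyond the z = 3.84 cross-section by about 4.05 mm².

part overhangs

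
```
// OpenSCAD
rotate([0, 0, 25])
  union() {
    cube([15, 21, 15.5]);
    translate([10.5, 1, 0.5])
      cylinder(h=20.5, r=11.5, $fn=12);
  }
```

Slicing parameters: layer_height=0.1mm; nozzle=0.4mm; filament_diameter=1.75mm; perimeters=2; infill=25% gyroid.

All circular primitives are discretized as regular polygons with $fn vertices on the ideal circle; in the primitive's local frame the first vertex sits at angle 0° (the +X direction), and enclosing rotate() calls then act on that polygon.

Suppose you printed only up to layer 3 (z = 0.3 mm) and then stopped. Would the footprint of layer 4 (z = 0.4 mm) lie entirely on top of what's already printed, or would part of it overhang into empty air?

entirely on top

Compare the two slices. At z = 0.3: the cube (footprint 15×21) is included at this height (area 315.00 mm²); the cylinder at (10.5, 1) is not intersected at this z (z outside [0.5, 21]); Taking the union: only the 15×21 cube is present, so the union is just that shape — area = 315.00 mm²; (whole slice rotated 25° about Z — lengths, areas and connectivity unchanged). At z = 0.4: the cube (footprint 15×21) is included at this height (area 315.00 mm²); the cylinder at (10.5, 1) is absent (z outside [0.5, 21]); Merging all regions: only the 15×21 cube is present, so the union is just that shape — area = 315.00 mm²; (whole slice rotated 25° about Z — lengths, areas and connectivity unchanged). Checking containment: the cross-section at z = 0.4 is a subset of the cross-section at z = 0.3.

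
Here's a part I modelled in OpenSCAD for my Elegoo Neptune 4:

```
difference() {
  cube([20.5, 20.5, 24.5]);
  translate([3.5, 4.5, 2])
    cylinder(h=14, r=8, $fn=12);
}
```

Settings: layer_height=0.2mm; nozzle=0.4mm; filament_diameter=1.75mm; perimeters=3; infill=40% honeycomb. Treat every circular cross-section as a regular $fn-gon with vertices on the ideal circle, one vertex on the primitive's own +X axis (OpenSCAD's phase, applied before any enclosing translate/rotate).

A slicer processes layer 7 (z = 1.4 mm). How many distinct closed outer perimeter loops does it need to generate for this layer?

At z = 1.4 mm: the cube (footprint 20.5×20.5) is included at this height; the cylinder at (3.5, 4.5) is absent (z outside [2, 16]); Taking the first minus the rest: none of the subtracted shapes is present at this height, so the 20.5×20.5 cube is unchanged — 1 connected region. The result has 1 disconnected region.

1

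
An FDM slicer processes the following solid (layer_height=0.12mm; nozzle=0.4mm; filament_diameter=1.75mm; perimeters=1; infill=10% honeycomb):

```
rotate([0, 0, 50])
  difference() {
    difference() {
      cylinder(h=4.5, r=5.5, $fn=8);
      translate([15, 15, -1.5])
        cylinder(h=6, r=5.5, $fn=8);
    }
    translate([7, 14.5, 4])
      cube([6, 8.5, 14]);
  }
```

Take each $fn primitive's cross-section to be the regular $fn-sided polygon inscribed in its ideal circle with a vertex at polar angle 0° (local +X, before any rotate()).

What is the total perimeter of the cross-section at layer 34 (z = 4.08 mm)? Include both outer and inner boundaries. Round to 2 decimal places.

33.68 mm

At z = 4.08 mm: the r=5.5 cylinder gives a regular 8-gon of circumradius 5.5 (constant along its height) (perimeter = 2·8·5.500·sin(180°/8) = 33.68 mm); the cylinder at (15, 15): section is a regular 8-gon, circumradius r=5.5 (perimeter = 2·8·5.500·sin(180°/8) = 33.68 mm); Subtracting the remaining from the first: starting from the r=5.5 cylinder, the r=5.5 cylinder at (15, 15) misses the remaining region (no effect) — boundary = 33.68 mm; the cube at (7, 14.5) (footprint 6×8.5) is included at this height (perimeter 29.00 mm); Taking the first minus the rest: starting from that combined region, the 6×8.5 cube at (7, 14.5) misses the remaining region (no effect) — boundary = 33.68 mm; (whole slice rotated 50° about Z — lengths, areas and connectivity unchanged). Overall, the cross-section is a single solid region. Total boundary length (outer) = 33.68 mm.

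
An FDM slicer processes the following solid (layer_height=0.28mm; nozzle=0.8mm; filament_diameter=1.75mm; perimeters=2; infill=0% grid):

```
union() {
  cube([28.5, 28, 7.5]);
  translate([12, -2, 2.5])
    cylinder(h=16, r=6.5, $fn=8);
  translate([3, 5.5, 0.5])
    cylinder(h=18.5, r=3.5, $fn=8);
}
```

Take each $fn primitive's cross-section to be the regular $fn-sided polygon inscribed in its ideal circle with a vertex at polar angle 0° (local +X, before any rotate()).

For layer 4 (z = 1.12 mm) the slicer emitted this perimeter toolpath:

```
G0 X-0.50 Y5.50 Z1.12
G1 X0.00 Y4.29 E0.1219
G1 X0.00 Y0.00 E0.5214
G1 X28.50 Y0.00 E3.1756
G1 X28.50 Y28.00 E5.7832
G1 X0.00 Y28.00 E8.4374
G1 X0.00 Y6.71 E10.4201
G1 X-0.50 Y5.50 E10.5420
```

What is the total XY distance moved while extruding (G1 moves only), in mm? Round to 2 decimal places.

Sum the Euclidean lengths of each G1 segment: total = 113.20 mm.

113.20 mm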